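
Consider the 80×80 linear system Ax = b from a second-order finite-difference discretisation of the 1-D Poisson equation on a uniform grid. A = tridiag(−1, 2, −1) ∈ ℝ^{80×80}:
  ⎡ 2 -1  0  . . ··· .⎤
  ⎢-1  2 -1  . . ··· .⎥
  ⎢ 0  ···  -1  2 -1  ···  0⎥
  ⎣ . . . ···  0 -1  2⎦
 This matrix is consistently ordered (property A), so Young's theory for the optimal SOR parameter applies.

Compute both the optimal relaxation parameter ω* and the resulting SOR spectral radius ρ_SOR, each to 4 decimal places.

ω* = 1.9253, ρ_SOR = 0.9253

½·tridiag(1,0,1) at n=80: λ_k = cos(kπ/81); max |λ| at k=1 ⇒ ρ_J = cos(π/81) ≈ 0.9992.
1 − cos²(π/81) = sin²(π/81) ⇒ √(1−ρ_J²) = sin(π/81) = 0.03878.
Young: ω* = 2/(1+√(1−ρ_J²)) = 2/(1+0.03878) = 2/1.03878 = 1.9253.
and ρ(B_{ω*}) = 1.9253 − 1 = 0.9253.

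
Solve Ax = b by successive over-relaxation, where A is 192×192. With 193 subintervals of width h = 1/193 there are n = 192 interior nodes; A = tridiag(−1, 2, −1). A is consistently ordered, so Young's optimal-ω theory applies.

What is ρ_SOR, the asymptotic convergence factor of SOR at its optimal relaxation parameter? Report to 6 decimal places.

ρ_SOR = 0.967967

spectrum of D⁻¹(L+U) = {cos(kπ/193) : 1≤k≤192}; ρ_J = cos(π/193) = 0.999868.
root = sin(π/193) = 0.0162770  (since 1−cos² = sin²).
ω* = 2/(1+0.0162770) = 1.967967
At ω = 1.967967 every |λ(B_ω)| = ω−1, so ρ_SOR = 0.967967.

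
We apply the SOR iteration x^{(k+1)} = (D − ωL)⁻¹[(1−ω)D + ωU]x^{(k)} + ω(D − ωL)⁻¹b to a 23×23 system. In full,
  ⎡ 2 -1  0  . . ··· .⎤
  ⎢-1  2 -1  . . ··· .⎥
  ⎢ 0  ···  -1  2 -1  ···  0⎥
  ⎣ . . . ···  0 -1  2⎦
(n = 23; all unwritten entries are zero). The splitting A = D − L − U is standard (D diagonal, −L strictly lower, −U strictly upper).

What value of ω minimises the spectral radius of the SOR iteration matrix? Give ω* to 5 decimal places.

[ρ_J] n=23: ρ(B_J) = cos(π/(n+1)) = cos(π/24) = 0.99144.
√(1 − cos²(π/24)) = sin(π/24) ≈ 0.130526.
So ω* = 2/1.130526 = 1.76909 (Young).
and ρ(B_{ω*}) = 1.76909 − 1 = 0.76909.

ω* = 1.76909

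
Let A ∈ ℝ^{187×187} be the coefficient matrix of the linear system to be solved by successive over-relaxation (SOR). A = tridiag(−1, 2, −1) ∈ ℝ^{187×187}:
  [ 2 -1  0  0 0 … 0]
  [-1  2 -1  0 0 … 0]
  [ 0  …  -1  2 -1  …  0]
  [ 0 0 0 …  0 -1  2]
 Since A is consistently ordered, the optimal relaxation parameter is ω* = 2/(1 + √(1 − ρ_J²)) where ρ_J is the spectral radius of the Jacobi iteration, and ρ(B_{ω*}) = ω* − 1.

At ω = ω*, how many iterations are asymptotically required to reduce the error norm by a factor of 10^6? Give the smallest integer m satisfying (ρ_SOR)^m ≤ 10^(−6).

m = 414

With n=187, ρ(Jacobi) = cos(π/188) = 0.9998604.
√(1−ρ_J²) simplifies to sin(π/188) = 0.0167098.
ω* = 2 / (1 + 0.0167098) = 2 / 1.0167098 ≈ 1.9671297.
[ρ_SOR] ω* − 1 = 0.9671297.
m ≥ 6·ln10 / (−ln 0.9671297) = 413.357; smallest integer m = 414.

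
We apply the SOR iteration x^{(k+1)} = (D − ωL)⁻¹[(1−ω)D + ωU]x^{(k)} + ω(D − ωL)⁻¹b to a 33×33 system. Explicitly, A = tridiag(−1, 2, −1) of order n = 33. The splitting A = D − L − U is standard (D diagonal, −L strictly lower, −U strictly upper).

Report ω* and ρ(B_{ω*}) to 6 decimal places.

½·tridiag(1,0,1) at n=33: λ_k = cos(kπ/34); max |λ| at k=1 ⇒ ρ_J = cos(π/34) ≈ 0.995734.
√(1 − cos²(π/34)) = sin(π/34) ≈ 0.0922684.
Then 2/(1+√(1−ρ_J²)) = 2/(1+0.0922684); ω* = 2/1.0922684 = 1.831052.
Hence ρ(B_{ω*}) = 1.831052 − 1 = 0.831052.

ω* = 1.831052, ρ_SOR = 0.831052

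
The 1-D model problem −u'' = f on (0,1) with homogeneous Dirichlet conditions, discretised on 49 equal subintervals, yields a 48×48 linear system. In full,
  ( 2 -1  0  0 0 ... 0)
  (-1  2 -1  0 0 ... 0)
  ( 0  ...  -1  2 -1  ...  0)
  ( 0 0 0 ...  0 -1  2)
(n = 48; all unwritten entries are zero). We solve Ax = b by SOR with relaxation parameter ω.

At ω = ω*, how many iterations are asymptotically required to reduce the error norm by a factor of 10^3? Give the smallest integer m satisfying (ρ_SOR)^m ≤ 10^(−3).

spectrum of D⁻¹(L+U) = {cos(kπ/49) : 1≤k≤48}; ρ_J = cos(π/49) = 0.9979454.
1 − cos²(π/49) = sin²(π/49) ⇒ √(1−ρ_J²) = sin(π/49) = 0.0640702.
Young: ω* = 2/(1+√(1−ρ_J²)) = 2/(1+0.0640702) = 2/1.0640702 = 1.8795752.
At ω = 1.8795752 every |λ(B_ω)| = ω−1, so ρ_SOR = 0.8795752.
Need (0.8795752)^m ≤ 10^(−3): m ≥ 3·ln10/|ln 0.8795752| = 6.90776/0.128316 = 53.834 ⇒ m = 54.

m = 54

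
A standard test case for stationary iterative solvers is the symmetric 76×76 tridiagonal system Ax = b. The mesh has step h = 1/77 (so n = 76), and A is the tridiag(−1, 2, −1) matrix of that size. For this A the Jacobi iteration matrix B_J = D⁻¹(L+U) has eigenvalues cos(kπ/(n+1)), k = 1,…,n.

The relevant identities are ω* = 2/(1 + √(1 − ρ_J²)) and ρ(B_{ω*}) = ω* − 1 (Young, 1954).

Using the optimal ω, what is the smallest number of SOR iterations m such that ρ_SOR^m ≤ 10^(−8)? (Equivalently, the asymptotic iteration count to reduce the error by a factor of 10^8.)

m = 226

With n=76, ρ(Jacobi) = cos(π/77) = 0.9991678.
√(1−ρ_J²) simplifies to sin(π/77) = 0.0407886.
ω* = 2/(1 + 0.0407886) = 2/1.0407886 = 1.9216198.
ρ(B_{ω*}) = ω*−1 = 0.9216198
m ≥ 8·ln10 / (−ln 0.9216198) = 225.682; smallest integer m = 226.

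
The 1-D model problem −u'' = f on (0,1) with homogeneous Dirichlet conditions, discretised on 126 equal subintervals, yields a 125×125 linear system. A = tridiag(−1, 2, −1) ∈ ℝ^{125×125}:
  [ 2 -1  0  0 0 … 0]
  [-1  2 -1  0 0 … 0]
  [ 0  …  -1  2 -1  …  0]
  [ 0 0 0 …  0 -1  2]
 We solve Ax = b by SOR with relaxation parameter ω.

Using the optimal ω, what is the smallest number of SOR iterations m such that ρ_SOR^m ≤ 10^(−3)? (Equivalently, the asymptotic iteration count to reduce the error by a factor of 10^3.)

m = 139

With n=125, ρ(Jacobi) = cos(π/126) = 0.9996892.
root = sin(π/126) = 0.0249307  (since 1−cos² = sin²).
Then 2/(1+√(1−ρ_J²)) = 2/(1+0.0249307); ω* = 2/1.0249307 = 1.9513514.
ρ_SOR = ω* − 1 ≈ 0.9513514.
For 3 digits: m = 3·ln10 / (−ln 0.9513514) = 6.90776/0.0498718 = 138.510; round up → m = 139.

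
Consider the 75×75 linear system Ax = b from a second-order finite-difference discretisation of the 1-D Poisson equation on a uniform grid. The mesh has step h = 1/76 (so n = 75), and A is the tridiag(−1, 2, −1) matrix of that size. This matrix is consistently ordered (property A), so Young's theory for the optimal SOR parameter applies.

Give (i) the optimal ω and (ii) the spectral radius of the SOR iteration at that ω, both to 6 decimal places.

ω* = 1.920630, ρ_SOR = 0.920630

With n=75, ρ(Jacobi) = cos(π/76) = 0.999146.
root = sin(π/76) = 0.0413250  (since 1−cos² = sin²).
ω* = 2/(1+0.0413250) = 1.920630
ρ(B_{ω*}) = ω*−1 = 0.920630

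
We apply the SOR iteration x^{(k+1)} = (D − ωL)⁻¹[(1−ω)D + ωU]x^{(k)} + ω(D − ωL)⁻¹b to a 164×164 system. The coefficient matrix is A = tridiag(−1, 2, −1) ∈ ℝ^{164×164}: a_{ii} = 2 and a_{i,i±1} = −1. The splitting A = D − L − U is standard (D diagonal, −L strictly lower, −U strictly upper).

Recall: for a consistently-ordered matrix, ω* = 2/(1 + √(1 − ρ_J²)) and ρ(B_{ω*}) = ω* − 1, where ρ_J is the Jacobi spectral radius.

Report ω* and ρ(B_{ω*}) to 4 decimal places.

ω* = 1.9626, ρ_SOR = 0.9626

n=164: λ(B_J) = 1 − λ(A)/2 = cos(kπ/165); k=1 gives ρ_J = 0.9998.
1 − cos²(π/165) = sin²(π/165) ⇒ √(1−ρ_J²) = sin(π/165) = 0.01904.
Then 2/(1+√(1−ρ_J²)) = 2/(1+0.01904); ω* = 2/1.01904 = 1.9626.
Hence ρ(B_{ω*}) = 1.9626 − 1 = 0.9626.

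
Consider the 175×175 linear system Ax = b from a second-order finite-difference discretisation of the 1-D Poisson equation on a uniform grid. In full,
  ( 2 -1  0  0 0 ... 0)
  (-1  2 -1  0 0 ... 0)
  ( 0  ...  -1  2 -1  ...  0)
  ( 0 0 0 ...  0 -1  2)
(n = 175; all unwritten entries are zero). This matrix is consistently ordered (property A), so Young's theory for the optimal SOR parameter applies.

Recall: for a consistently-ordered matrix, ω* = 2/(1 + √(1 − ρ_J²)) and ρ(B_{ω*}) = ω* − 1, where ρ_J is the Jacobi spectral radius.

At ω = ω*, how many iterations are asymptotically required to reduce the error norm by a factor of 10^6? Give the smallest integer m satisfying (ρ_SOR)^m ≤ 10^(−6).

m = 387

n=175: λ(B_J) = 1 − λ(A)/2 = cos(kπ/176); k=1 gives ρ_J = 0.9998407.
root = sin(π/176) = 0.0178490  (since 1−cos² = sin²).
So ω* = 2/1.0178490 = 1.9649280 (Young).
[ρ_SOR] ω* − 1 = 0.9649280.
m ≥ 6·ln10 / (−ln 0.9649280) = 386.969; smallest integer m = 387.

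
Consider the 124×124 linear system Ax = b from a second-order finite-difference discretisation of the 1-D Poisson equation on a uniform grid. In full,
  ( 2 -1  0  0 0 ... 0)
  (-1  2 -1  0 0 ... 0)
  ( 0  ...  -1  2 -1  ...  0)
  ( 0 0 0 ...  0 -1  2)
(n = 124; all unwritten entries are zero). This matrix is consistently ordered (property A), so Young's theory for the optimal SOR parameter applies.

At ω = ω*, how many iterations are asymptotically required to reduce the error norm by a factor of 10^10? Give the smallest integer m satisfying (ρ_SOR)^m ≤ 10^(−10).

m = 459

½·tridiag(1,0,1) at n=124: λ_k = cos(kπ/125); max |λ| at k=1 ⇒ ρ_J = cos(π/125) ≈ 0.9996842.
root = sin(π/125) = 0.0251301  (since 1−cos² = sin²).
So ω* = 2/1.0251301 = 1.9509719 (Young).
ρ_SOR = ω* − 1 ≈ 0.9509719.
For 10 digits: m = 10·ln10 / (−ln 0.9509719) = 23.0259/0.0502708 = 458.037; round up → m = 459.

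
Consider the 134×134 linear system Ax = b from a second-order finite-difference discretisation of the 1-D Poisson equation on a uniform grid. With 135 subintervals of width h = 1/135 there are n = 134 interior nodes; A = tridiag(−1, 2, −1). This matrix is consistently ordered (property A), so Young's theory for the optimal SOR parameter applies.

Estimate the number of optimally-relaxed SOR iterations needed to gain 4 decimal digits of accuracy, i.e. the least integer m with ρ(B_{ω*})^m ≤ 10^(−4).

m = 198

n=134: λ(B_J) = 1 − λ(A)/2 = cos(kπ/135); k=1 gives ρ_J = 0.9997292.
√(1−ρ_J²) = |sin(π/135)| = 0.0232690
ω* = 2/(1 + 0.0232690) = 2/1.0232690 = 1.9545203.
and ρ(B_{ω*}) = 1.9545203 − 1 = 0.9545203.
4·ln10 = 9.21034; −ln(0.9545203) = 0.0465464; m = ⌈9.21034/0.0465464⌉ = ⌈197.874⌉ = 198.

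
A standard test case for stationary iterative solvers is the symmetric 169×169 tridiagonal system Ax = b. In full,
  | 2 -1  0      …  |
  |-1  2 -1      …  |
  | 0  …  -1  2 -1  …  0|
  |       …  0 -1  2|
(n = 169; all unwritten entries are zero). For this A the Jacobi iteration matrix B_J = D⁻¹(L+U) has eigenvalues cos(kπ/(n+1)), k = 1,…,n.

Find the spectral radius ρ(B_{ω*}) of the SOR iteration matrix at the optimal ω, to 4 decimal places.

ρ_SOR = 0.9637

[ρ_J] n=169: ρ(B_J) = cos(π/(n+1)) = cos(π/170) = 0.9998.
√(1−ρ_J²) = |sin(π/170)| = 0.01848
ω* = 2/(1+0.01848) = 1.9637
At ω = 1.9637 every |λ(B_ω)| = ω−1, so ρ_SOR = 0.9637.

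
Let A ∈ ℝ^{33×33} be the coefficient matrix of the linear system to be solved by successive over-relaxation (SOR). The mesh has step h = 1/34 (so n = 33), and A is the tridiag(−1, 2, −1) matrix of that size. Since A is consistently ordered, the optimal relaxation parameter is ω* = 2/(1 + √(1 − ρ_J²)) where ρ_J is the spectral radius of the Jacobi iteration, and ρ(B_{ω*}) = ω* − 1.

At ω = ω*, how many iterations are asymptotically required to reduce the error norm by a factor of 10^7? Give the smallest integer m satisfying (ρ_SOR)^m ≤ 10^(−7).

ρ_J = max_k |cos(kπ/34)| = cos(π/34) = 0.9957342
root = sin(π/34) = 0.0922684  (since 1−cos² = sin²).
ω* = 2/(1+0.0922684) = 1.8310518
[ρ_SOR] ω* − 1 = 0.8310518.
Need (0.8310518)^m ≤ 10^(−7): m ≥ 7·ln10/|ln 0.8310518| = 16.1181/0.185063 = 87.095 ⇒ m = 88.

m = 88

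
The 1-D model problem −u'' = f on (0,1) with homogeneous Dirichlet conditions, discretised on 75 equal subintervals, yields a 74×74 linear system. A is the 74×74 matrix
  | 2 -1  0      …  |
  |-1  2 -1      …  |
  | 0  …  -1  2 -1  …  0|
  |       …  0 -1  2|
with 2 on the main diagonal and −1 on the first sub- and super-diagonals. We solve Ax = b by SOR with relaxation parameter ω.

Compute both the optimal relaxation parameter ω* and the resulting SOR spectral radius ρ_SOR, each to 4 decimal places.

With n=74, ρ(Jacobi) = cos(π/75) = 0.9991.
√(1−ρ_J²) simplifies to sin(π/75) = 0.04188.
ω* = 2/(1 + 0.04188) = 2/1.04188 = 1.9196.
Hence ρ(B_{ω*}) = 1.9196 − 1 = 0.9196.

ω* = 1.9196, ρ_SOR = 0.9196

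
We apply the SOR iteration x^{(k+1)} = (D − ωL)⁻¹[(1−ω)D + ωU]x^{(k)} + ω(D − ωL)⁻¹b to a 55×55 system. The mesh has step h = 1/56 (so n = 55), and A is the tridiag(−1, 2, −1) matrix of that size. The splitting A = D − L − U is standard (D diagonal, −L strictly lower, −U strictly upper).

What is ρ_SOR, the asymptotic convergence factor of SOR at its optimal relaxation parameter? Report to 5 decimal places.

ρ_SOR = 0.89381

n=55: λ(B_J) = 1 − λ(A)/2 = cos(kπ/56); k=1 gives ρ_J = 0.99843.
√(1 − cos²(π/56)) = sin(π/56) ≈ 0.056070.
ω* = 2/(1 + 0.056070) = 2/1.056070 = 1.89381.
At ω = 1.89381 every |λ(B_ω)| = ω−1, so ρ_SOR = 0.89381.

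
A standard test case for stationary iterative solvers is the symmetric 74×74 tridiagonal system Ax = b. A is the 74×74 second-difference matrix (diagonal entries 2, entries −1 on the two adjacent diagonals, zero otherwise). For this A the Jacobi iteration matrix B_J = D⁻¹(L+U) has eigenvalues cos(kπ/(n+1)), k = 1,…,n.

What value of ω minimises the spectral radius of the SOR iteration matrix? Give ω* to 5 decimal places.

[ρ_J] n=74: ρ(B_J) = cos(π/(n+1)) = cos(π/75) = 0.99912.
√(1−ρ_J²) simplifies to sin(π/75) = 0.041876.
[ω*] 2 ÷ (1 + 0.041876) = 2 ÷ 1.041876 = 1.91961.
and ρ(B_{ω*}) = 1.91961 − 1 = 0.91961.

ω* = 1.91961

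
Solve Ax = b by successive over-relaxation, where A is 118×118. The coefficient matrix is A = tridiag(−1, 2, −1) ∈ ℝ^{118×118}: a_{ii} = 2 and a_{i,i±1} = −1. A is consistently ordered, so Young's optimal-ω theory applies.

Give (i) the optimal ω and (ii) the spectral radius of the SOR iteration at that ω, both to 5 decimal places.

ω* = 1.94856, ρ_SOR = 0.94856

B_J for the 118×118 system has eigenvalues cos(kπ/119); ρ_J = cos(π/119) = 0.99965.
root = sin(π/119) = 0.026397  (since 1−cos² = sin²).
Young: ω* = 2/(1+√(1−ρ_J²)) = 2/(1+0.026397) = 2/1.026397 = 1.94856.
and ρ(B_{ω*}) = 1.94856 − 1 = 0.94856.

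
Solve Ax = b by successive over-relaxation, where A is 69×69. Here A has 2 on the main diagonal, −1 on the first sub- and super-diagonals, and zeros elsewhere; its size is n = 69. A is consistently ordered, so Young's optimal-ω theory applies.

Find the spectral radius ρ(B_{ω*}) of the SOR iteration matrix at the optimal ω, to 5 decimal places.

½·tridiag(1,0,1) at n=69: λ_k = cos(kπ/70); max |λ| at k=1 ⇒ ρ_J = cos(π/70) ≈ 0.99899.
√(1 − cos²(π/70)) = sin(π/70) ≈ 0.044865.
ω* = 2 / (1 + 0.044865) = 2 / 1.044865 ≈ 1.91412.
[ρ_SOR] ω* − 1 = 0.91412.

ρ_SOR = 0.91412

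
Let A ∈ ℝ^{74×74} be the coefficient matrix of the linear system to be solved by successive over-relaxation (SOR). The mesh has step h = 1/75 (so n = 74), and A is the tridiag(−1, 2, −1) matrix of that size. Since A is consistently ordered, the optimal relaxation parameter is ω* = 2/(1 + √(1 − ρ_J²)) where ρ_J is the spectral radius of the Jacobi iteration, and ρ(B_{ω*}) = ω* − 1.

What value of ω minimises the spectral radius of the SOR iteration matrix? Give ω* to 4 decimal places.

ω* = 1.9196

With n=74, ρ(Jacobi) = cos(π/75) = 0.9991.
√(1−ρ_J²) simplifies to sin(π/75) = 0.04188.
ω* = 2/(1 + 0.04188) = 2/1.04188 = 1.9196.
and ρ(B_{ω*}) = 1.9196 − 1 = 0.9196.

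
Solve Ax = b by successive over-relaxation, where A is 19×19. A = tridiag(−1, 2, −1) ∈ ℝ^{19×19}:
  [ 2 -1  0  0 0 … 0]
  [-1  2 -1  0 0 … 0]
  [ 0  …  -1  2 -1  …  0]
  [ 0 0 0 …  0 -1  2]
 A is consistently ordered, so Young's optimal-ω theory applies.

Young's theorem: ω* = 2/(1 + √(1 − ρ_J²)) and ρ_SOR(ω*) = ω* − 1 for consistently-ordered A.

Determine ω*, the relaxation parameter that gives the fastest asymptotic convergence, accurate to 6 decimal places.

ω* = 1.729454

ρ_J = max_k |cos(kπ/20)| = cos(π/20) = 0.987688
root = sin(π/20) = 0.1564345  (since 1−cos² = sin²).
ω* = 2/(1 + 0.1564345) = 2/1.1564345 = 1.729454.
ρ_SOR = ω* − 1 = 1.729454 − 1 = 0.729454.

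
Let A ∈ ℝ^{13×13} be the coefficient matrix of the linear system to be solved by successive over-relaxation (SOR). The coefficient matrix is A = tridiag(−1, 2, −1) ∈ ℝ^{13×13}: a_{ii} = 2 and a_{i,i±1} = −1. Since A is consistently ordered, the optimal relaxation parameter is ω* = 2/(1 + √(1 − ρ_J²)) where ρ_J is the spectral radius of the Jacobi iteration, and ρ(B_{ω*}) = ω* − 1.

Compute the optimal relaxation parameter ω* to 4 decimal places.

[ρ_J] n=13: ρ(B_J) = cos(π/(n+1)) = cos(π/14) = 0.9749.
root = sin(π/14) = 0.22252  (since 1−cos² = sin²).
[ω*] 2 ÷ (1 + 0.22252) = 2 ÷ 1.22252 = 1.6360.
Hence ρ(B_{ω*}) = 1.6360 − 1 = 0.6360.

ω* = 1.6360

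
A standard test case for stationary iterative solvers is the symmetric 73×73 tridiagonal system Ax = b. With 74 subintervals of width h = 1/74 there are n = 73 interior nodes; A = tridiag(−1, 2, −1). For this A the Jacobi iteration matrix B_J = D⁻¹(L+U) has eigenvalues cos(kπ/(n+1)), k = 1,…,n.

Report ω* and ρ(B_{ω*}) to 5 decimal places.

B_J for the 73×73 system has eigenvalues cos(kπ/74); ρ_J = cos(π/74) = 0.99910.
√(1−ρ_J²) simplifies to sin(π/74) = 0.042441.
Then 2/(1+√(1−ρ_J²)) = 2/(1+0.042441); ω* = 2/1.042441 = 1.91857.
[ρ_SOR] ω* − 1 = 0.91857.

ω* = 1.91857, ρ_SOR = 0.91857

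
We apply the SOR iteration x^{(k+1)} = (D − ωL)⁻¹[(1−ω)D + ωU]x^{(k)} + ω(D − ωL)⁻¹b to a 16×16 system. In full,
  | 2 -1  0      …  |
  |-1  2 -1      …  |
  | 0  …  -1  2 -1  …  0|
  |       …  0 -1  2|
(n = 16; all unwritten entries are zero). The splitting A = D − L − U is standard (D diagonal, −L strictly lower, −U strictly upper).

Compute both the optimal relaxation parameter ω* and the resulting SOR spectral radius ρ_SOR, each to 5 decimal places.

ω* = 1.68955, ρ_SOR = 0.68955

ρ_J = max_k |cos(kπ/17)| = cos(π/17) = 0.98297
root = sin(π/17) = 0.183750  (since 1−cos² = sin²).
ω* = 2 / (1 + 0.183750) = 2 / 1.183750 ≈ 1.68955.
ρ(B_{ω*}) = ω*−1 = 0.68955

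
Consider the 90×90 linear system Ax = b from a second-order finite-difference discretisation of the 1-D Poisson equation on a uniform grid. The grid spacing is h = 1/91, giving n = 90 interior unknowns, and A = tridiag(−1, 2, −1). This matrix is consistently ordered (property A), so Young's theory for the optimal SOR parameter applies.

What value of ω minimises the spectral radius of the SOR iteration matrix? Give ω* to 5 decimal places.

ω* = 1.93327

ρ_J = max_k |cos(kπ/91)| = cos(π/91) = 0.99940
1 − cos²(π/91) = sin²(π/91) ⇒ √(1−ρ_J²) = sin(π/91) = 0.034516.
ω* = 2/(1 + 0.034516) = 2/1.034516 = 1.93327.
ρ_SOR = ω* − 1 ≈ 0.93327.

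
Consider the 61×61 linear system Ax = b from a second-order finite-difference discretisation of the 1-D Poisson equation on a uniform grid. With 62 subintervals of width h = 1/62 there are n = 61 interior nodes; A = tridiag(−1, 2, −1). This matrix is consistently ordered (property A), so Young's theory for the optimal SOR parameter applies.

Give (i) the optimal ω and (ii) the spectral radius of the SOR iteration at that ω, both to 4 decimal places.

ω* = 1.9036, ρ_SOR = 0.9036

ρ_J = max_k |cos(kπ/62)| = cos(π/62) = 0.9987
√(1 − cos²(π/62)) = sin(π/62) ≈ 0.05065.
ω* = 2/(1 + 0.05065) = 2/1.05065 = 1.9036.
ρ(B_{ω*}) = ω*−1 = 0.9036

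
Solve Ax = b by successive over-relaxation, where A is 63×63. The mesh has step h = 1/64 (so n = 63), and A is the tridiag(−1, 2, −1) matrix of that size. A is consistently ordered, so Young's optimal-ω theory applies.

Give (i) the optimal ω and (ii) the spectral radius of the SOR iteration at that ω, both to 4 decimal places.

B_J for the 63×63 system has eigenvalues cos(kπ/64); ρ_J = cos(π/64) = 0.9988.
root = sin(π/64) = 0.04907  (since 1−cos² = sin²).
ω* = 2/(1 + 0.04907) = 2/1.04907 = 1.9065.
At ω = 1.9065 every |λ(B_ω)| = ω−1, so ρ_SOR = 0.9065.

ω* = 1.9065, ρ_SOR = 0.9065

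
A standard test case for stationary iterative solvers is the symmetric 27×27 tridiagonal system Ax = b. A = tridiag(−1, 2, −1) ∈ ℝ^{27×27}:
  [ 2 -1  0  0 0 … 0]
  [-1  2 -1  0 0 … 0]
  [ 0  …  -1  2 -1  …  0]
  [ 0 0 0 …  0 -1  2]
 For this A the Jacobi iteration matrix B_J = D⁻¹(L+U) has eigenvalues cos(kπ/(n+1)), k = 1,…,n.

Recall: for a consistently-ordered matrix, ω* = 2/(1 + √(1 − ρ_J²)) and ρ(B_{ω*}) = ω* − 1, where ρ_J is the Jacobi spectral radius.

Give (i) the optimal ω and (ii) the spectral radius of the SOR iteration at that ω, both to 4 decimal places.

ω* = 1.7986, ρ_SOR = 0.7986

B_J for the 27×27 system has eigenvalues cos(kπ/28); ρ_J = cos(π/28) = 0.9937.
1 − cos²(π/28) = sin²(π/28) ⇒ √(1−ρ_J²) = sin(π/28) = 0.11196.
ω* = 2 / (1 + 0.11196) = 2 / 1.11196 ≈ 1.7986.
At ω = 1.7986 every |λ(B_ω)| = ω−1, so ρ_SOR = 0.7986.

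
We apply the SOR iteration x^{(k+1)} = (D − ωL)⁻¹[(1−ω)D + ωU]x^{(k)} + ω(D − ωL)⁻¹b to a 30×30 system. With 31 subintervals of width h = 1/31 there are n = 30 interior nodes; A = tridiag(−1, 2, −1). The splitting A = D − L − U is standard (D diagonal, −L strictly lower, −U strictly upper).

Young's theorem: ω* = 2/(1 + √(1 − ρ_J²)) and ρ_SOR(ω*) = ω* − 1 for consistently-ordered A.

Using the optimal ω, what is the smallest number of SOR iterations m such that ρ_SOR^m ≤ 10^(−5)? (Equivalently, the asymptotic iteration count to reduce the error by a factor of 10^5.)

m = 57

n=30: λ(B_J) = 1 − λ(A)/2 = cos(kπ/31); k=1 gives ρ_J = 0.9948693.
√(1 − cos²(π/31)) = sin(π/31) ≈ 0.1011683.
ω* = 2/(1+0.1011683) = 1.8162528
ρ_SOR = ω* − 1 = 1.8162528 − 1 = 0.8162528.
For 5 digits: m = 5·ln10 / (−ln 0.8162528) = 11.5129/0.203031 = 56.705; round up → m = 57.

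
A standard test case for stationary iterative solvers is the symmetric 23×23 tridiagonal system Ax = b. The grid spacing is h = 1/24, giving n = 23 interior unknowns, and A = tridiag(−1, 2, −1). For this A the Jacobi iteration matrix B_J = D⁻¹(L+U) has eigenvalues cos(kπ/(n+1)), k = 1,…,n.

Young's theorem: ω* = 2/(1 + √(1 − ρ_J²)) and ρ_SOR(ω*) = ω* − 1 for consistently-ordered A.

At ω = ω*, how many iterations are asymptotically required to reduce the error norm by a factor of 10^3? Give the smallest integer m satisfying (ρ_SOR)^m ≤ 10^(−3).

m = 27

ρ_J = max_k |cos(kπ/24)| = cos(π/24) = 0.9914449
1 − cos²(π/24) = sin²(π/24) ⇒ √(1−ρ_J²) = sin(π/24) = 0.1305262.
ω* = 2/(1 + 0.1305262) = 2/1.1305262 = 1.7690877.
ρ_SOR = ω* − 1 = 1.7690877 − 1 = 0.7690877.
Need (0.7690877)^m ≤ 10^(−3): m ≥ 3·ln10/|ln 0.7690877| = 6.90776/0.26255 = 26.310 ⇒ m = 27.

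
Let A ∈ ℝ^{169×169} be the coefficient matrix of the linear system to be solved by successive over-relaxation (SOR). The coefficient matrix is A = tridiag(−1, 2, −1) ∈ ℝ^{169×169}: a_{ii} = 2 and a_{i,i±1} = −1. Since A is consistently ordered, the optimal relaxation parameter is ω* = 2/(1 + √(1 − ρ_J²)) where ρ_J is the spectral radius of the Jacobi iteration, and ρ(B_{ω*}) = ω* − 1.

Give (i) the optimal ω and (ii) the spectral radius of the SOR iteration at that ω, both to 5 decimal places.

n=169: λ(B_J) = 1 − λ(A)/2 = cos(kπ/170); k=1 gives ρ_J = 0.99983.
√(1 − cos²(π/170)) = sin(π/170) ≈ 0.018479.
Then 2/(1+√(1−ρ_J²)) = 2/(1+0.018479); ω* = 2/1.018479 = 1.96371.
[ρ_SOR] ω* − 1 = 0.96371.

ω* = 1.96371, ρ_SOR = 0.96371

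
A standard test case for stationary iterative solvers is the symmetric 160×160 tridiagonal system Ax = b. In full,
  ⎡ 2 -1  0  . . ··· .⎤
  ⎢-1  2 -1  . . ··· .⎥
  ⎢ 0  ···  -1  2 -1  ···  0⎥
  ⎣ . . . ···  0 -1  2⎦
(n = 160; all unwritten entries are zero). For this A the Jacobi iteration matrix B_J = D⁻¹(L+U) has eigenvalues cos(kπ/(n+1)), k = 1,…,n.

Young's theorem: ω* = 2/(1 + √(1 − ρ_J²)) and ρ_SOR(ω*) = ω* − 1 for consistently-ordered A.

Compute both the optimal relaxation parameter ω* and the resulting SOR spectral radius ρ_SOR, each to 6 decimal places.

ω* = 1.961723, ρ_SOR = 0.961723

B_J for the 160×160 system has eigenvalues cos(kπ/161); ρ_J = cos(π/161) = 0.999810.
root = sin(π/161) = 0.0195118  (since 1−cos² = sin²).
Young: ω* = 2/(1+√(1−ρ_J²)) = 2/(1+0.0195118) = 2/1.0195118 = 1.961723.
[ρ_SOR] ω* − 1 = 0.961723.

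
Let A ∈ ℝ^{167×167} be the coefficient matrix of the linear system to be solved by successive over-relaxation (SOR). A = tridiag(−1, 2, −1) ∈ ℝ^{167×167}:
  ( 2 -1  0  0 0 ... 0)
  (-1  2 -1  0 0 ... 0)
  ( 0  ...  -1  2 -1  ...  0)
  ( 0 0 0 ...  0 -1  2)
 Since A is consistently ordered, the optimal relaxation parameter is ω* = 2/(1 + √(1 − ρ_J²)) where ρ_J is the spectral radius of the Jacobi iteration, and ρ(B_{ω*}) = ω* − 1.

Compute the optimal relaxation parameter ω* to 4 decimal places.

With n=167, ρ(Jacobi) = cos(π/168) = 0.9998.
√(1 − cos²(π/168)) = sin(π/168) ≈ 0.01870.
ω* = 2/(1+0.01870) = 1.9633
Hence ρ(B_{ω*}) = 1.9633 − 1 = 0.9633.

ω* = 1.9633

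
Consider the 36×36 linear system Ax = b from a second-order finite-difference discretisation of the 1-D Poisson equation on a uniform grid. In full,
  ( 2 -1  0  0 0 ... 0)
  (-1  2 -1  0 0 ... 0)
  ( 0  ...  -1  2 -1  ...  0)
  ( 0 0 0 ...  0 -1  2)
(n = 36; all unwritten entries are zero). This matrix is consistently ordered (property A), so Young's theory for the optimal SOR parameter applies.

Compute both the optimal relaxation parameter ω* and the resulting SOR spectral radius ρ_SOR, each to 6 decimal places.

B_J for the 36×36 system has eigenvalues cos(kπ/37); ρ_J = cos(π/37) = 0.996397.
√(1 − cos²(π/37)) = sin(π/37) ≈ 0.0848059.
ω* = 2/(1 + 0.0848059) = 2/1.0848059 = 1.843648.
At ω = 1.843648 every |λ(B_ω)| = ω−1, so ρ_SOR = 0.843648.

ω* = 1.843648, ρ_SOR = 0.843648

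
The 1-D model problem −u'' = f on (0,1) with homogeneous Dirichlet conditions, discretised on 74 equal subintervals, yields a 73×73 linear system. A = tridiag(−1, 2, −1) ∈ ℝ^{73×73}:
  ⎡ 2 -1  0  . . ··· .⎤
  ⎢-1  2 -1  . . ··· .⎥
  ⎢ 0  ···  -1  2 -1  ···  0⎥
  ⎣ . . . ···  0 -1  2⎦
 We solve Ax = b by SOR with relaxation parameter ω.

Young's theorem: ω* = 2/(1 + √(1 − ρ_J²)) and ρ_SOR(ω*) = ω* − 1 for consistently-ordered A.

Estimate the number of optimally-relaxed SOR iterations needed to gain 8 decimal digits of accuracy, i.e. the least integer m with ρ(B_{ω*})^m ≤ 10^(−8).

n=73: λ(B_J) = 1 − λ(A)/2 = cos(kπ/74); k=1 gives ρ_J = 0.9990990.
root = sin(π/74) = 0.0424412  (since 1−cos² = sin²).
Then 2/(1+√(1−ρ_J²)) = 2/(1+0.0424412); ω* = 2/1.0424412 = 1.9185734.
and ρ(B_{ω*}) = 1.9185734 − 1 = 0.9185734.
Need (0.9185734)^m ≤ 10^(−8): m ≥ 8·ln10/|ln 0.9185734| = 18.4207/0.0849335 = 216.884 ⇒ m = 217.

m = 217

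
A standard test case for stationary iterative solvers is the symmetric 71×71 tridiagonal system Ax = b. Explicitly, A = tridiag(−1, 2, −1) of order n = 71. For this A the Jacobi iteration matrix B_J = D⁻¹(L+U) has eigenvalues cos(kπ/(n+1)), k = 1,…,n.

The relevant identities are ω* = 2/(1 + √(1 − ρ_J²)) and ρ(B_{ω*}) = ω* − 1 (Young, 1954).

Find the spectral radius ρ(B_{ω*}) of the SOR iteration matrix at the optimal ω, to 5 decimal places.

n=71: λ(B_J) = 1 − λ(A)/2 = cos(kπ/72); k=1 gives ρ_J = 0.99905.
√(1−ρ_J²) simplifies to sin(π/72) = 0.043619.
So ω* = 2/1.043619 = 1.91641 (Young).
ρ_SOR = ω* − 1 = 1.91641 − 1 = 0.91641.

ρ_SOR = 0.91641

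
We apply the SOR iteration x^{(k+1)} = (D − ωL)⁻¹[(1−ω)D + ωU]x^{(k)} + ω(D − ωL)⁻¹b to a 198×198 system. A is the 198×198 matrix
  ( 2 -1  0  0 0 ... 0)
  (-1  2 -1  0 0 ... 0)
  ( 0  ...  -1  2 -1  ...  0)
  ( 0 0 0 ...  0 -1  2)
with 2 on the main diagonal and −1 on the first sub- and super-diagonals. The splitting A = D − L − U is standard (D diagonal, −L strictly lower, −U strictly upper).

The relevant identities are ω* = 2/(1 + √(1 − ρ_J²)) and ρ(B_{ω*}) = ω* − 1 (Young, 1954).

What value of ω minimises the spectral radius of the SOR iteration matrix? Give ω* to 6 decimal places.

ω* = 1.968918

ρ_J = max_k |cos(kπ/199)| = cos(π/199) = 0.999875
√(1 − cos²(π/199)) = sin(π/199) ≈ 0.0157862.
ω* = 2/(1+0.0157862) = 1.968918
ρ_SOR = ω* − 1 ≈ 0.968918.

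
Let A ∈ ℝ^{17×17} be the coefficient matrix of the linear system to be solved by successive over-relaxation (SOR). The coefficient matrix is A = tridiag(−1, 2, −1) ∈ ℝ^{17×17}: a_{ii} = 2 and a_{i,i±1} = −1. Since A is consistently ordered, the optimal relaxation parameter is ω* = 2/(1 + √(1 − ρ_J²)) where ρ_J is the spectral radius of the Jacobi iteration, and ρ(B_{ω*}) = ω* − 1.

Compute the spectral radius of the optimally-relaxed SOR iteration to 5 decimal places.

B_J for the 17×17 system has eigenvalues cos(kπ/18); ρ_J = cos(π/18) = 0.98481.
√(1−ρ_J²) = |sin(π/18)| = 0.173648
ω* = 2/(1 + 0.173648) = 2/1.173648 = 1.70409.
ρ_SOR = ω* − 1 ≈ 0.70409.

ρ_SOR = 0.70409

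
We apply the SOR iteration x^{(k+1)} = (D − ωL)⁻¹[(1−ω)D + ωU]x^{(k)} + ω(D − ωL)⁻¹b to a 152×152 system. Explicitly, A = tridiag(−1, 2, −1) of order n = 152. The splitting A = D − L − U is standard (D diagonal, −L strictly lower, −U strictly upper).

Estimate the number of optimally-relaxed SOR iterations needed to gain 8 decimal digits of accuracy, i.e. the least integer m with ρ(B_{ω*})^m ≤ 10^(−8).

B_J for the 152×152 system has eigenvalues cos(kπ/153); ρ_J = cos(π/153) = 0.9997892.
√(1−ρ_J²) = |sin(π/153)| = 0.0205318
[ω*] 2 ÷ (1 + 0.0205318) = 2 ÷ 1.0205318 = 1.9597625.
At ω = 1.9597625 every |λ(B_ω)| = ω−1, so ρ_SOR = 0.9597625.
For 8 digits: m = 8·ln10 / (−ln 0.9597625) = 18.4207/0.0410694 = 448.526; round up → m = 449.

m = 449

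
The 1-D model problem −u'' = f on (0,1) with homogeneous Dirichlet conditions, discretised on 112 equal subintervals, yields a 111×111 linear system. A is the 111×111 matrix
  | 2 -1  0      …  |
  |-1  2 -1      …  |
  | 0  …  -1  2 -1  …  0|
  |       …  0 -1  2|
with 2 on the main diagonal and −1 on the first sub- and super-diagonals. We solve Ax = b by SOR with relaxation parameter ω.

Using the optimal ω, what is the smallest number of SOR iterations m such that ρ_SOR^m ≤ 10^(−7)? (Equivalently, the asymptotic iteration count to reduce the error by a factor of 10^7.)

m = 288

B_J for the 111×111 system has eigenvalues cos(kπ/112); ρ_J = cos(π/112) = 0.9996066.
√(1−ρ_J²) = |sin(π/112)| = 0.0280463
ω* = 2/(1+0.0280463) = 1.9454377
At ω = 1.9454377 every |λ(B_ω)| = ω−1, so ρ_SOR = 0.9454377.
(0.9454377)^m ≤ 10^{−7}  ⇒  m·ln(0.9454377) ≤ −7·ln10  ⇒  m ≥ 287.273  ⇒  m = 288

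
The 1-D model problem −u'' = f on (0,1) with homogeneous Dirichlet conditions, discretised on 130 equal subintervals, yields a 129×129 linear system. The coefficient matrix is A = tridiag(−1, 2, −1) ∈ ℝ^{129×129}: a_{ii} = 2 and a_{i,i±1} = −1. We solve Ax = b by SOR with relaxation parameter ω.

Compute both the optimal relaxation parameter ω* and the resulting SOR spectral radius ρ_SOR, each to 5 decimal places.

ω* = 1.95281, ρ_SOR = 0.95281

[ρ_J] n=129: ρ(B_J) = cos(π/(n+1)) = cos(π/130) = 0.99971.
√(1−ρ_J²) simplifies to sin(π/130) = 0.024164.
ω* = 2/(1+0.024164) = 1.95281
At ω = 1.95281 every |λ(B_ω)| = ω−1, so ρ_SOR = 0.95281.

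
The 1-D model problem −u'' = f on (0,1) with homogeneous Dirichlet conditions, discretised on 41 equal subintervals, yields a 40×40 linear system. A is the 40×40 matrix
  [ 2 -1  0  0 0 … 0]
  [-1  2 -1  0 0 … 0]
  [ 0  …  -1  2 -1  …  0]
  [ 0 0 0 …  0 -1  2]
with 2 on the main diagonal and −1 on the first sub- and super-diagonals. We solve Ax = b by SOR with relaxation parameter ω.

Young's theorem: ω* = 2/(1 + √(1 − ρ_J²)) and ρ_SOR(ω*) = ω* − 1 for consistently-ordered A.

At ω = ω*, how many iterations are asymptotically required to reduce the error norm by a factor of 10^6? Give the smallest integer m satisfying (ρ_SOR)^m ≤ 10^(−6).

m = 91

[ρ_J] n=40: ρ(B_J) = cos(π/(n+1)) = cos(π/41) = 0.9970658.
√(1 − cos²(π/41)) = sin(π/41) ≈ 0.0765493.
ω* = 2/(1 + 0.0765493) = 2/1.0765493 = 1.8577877.
[ρ_SOR] ω* − 1 = 0.8577877.
(0.8577877)^m ≤ 10^{−6}  ⇒  m·ln(0.8577877) ≤ −6·ln10  ⇒  m ≥ 90.063  ⇒  m = 91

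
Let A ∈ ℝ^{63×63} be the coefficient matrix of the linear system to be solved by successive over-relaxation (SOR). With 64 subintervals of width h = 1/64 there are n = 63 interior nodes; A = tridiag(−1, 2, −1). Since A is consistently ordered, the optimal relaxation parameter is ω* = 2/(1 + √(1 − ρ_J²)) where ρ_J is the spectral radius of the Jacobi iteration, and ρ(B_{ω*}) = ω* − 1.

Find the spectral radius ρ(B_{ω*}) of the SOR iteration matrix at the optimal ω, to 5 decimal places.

ρ_SOR = 0.90645

n=63: λ(B_J) = 1 − λ(A)/2 = cos(kπ/64); k=1 gives ρ_J = 0.99880.
√(1−ρ_J²) = |sin(π/64)| = 0.049068
ω* = 2 / (1 + 0.049068) = 2 / 1.049068 ≈ 1.90645.
Hence ρ(B_{ω*}) = 1.90645 − 1 = 0.90645.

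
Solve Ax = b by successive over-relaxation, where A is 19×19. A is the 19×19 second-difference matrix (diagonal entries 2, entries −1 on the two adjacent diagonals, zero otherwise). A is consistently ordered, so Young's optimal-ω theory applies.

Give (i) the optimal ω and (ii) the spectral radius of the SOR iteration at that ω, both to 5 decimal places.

½·tridiag(1,0,1) at n=19: λ_k = cos(kπ/20); max |λ| at k=1 ⇒ ρ_J = cos(π/20) ≈ 0.98769.
root = sin(π/20) = 0.156434  (since 1−cos² = sin²).
[ω*] 2 ÷ (1 + 0.156434) = 2 ÷ 1.156434 = 1.72945.
Hence ρ(B_{ω*}) = 1.72945 − 1 = 0.72945.

ω* = 1.72945, ρ_SOR = 0.72945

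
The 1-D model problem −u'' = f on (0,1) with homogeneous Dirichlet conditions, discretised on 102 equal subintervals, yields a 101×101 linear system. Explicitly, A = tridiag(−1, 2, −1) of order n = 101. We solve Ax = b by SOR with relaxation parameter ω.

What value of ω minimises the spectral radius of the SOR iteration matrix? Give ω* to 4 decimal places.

With n=101, ρ(Jacobi) = cos(π/102) = 0.9995.
1 − cos²(π/102) = sin²(π/102) ⇒ √(1−ρ_J²) = sin(π/102) = 0.03080.
ω* = 2/(1+0.03080) = 1.9402
ρ(B_{ω*}) = ω*−1 = 0.9402

ω* = 1.9402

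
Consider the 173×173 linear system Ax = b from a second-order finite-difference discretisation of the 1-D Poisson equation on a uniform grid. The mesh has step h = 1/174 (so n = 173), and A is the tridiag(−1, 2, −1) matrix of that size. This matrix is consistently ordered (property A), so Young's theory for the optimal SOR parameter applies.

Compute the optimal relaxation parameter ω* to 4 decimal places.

ω* = 1.9645

½·tridiag(1,0,1) at n=173: λ_k = cos(kπ/174); max |λ| at k=1 ⇒ ρ_J = cos(π/174) ≈ 0.9998.
√(1−ρ_J²) simplifies to sin(π/174) = 0.01805.
Young: ω* = 2/(1+√(1−ρ_J²)) = 2/(1+0.01805) = 2/1.01805 = 1.9645.
ρ(B_{ω*}) = ω*−1 = 0.9645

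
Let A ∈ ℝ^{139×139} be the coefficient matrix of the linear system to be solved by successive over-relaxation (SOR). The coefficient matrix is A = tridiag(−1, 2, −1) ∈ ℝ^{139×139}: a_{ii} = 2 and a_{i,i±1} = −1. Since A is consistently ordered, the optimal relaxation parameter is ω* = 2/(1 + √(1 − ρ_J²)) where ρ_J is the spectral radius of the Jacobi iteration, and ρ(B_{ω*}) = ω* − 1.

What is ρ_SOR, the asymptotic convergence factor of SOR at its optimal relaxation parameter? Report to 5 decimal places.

n=139: λ(B_J) = 1 − λ(A)/2 = cos(kπ/140); k=1 gives ρ_J = 0.99975.
1 − cos²(π/140) = sin²(π/140) ⇒ √(1−ρ_J²) = sin(π/140) = 0.022438.
ω* = 2/(1+0.022438) = 1.95611
Hence ρ(B_{ω*}) = 1.95611 − 1 = 0.95611.

ρ_SOR = 0.95611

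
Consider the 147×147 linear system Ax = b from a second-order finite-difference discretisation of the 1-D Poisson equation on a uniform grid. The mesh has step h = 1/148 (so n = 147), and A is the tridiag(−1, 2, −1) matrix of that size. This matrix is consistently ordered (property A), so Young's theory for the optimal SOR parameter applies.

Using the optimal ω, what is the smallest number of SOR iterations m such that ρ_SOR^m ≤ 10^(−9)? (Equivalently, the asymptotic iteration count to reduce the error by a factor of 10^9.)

m = 489

[ρ_J] n=147: ρ(B_J) = cos(π/(n+1)) = cos(π/148) = 0.9997747.
root = sin(π/148) = 0.0212254  (since 1−cos² = sin²).
Then 2/(1+√(1−ρ_J²)) = 2/(1+0.0212254); ω* = 2/1.0212254 = 1.9584315.
ρ_SOR = ω* − 1 ≈ 0.9584315.
ρ_SOR^m ≤ 10^(−9) ⇔ m ≥ 9·ln10/(−ln 0.9584315) = 20.7233/0.0424572 = 488.099; m = ⌈488.099⌉ = 489.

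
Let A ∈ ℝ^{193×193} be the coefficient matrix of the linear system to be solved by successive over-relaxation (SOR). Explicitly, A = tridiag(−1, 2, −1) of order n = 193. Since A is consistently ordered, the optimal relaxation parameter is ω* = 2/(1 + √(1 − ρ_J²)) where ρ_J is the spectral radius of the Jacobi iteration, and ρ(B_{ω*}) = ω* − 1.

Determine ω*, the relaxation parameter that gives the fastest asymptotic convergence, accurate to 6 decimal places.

ω* = 1.968130

½·tridiag(1,0,1) at n=193: λ_k = cos(kπ/194); max |λ| at k=1 ⇒ ρ_J = cos(π/194) ≈ 0.999869.
√(1−ρ_J²) simplifies to sin(π/194) = 0.0161931.
ω* = 2/(1+0.0161931) = 1.968130
At ω = 1.968130 every |λ(B_ω)| = ω−1, so ρ_SOR = 0.968130.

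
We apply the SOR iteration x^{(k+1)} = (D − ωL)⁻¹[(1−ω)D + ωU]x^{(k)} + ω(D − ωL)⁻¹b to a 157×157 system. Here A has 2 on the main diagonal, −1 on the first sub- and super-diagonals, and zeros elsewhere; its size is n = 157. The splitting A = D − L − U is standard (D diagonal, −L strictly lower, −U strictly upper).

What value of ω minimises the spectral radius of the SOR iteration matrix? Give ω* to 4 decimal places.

½·tridiag(1,0,1) at n=157: λ_k = cos(kπ/158); max |λ| at k=1 ⇒ ρ_J = cos(π/158) ≈ 0.9998.
root = sin(π/158) = 0.01988  (since 1−cos² = sin²).
ω* = 2 / (1 + 0.01988) = 2 / 1.01988 ≈ 1.9610.
ρ_SOR = ω* − 1 = 1.9610 − 1 = 0.9610.

ω* = 1.9610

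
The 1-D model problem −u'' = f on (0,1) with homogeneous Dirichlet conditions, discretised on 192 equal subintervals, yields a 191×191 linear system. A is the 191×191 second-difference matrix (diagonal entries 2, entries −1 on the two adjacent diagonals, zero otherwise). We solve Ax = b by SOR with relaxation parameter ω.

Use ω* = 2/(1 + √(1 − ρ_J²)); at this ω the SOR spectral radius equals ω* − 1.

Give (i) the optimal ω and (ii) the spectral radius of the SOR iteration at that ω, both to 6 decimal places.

ω* = 1.967803, ρ_SOR = 0.967803

B_J for the 191×191 system has eigenvalues cos(kπ/192); ρ_J = cos(π/192) = 0.999866.
root = sin(π/192) = 0.0163617  (since 1−cos² = sin²).
Then 2/(1+√(1−ρ_J²)) = 2/(1+0.0163617); ω* = 2/1.0163617 = 1.967803.
and ρ(B_{ω*}) = 1.967803 − 1 = 0.967803.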